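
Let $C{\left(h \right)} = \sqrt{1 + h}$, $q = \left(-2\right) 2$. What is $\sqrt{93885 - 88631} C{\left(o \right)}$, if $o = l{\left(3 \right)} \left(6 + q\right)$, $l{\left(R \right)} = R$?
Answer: $\sqrt{36778} \approx 191.78$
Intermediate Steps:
$q = -4$
$o = 6$ ($o = 3 \left(6 - 4\right) = 3 \cdot 2 = 6$)
$\sqrt{93885 - 88631} C{\left(o \right)} = \sqrt{93885 - 88631} \sqrt{1 + 6} = \sqrt{5254} \sqrt{7} = \sqrt{36778}$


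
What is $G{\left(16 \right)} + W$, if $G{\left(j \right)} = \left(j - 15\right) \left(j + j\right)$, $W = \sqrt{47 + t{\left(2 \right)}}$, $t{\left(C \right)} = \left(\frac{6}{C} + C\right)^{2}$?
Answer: $32 + 6 \sqrt{2} \approx 40.485$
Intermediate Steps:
$t{\left(C \right)} = \left(C + \frac{6}{C}\right)^{2}$
$W = 6 \sqrt{2}$ ($W = \sqrt{47 + \frac{\left(6 + 2^{2}\right)^{2}}{4}} = \sqrt{47 + \frac{\left(6 + 4\right)^{2}}{4}} = \sqrt{47 + \frac{10^{2}}{4}} = \sqrt{47 + \frac{1}{4} \cdot 100} = \sqrt{47 + 25} = \sqrt{72} = 6 \sqrt{2} \approx 8.4853$)
$G{\left(j \right)} = 2 j \left(-15 + j\right)$ ($G{\left(j \right)} = \left(-15 + j\right) 2 j = 2 j \left(-15 + j\right)$)
$G{\left(16 \right)} + W = 2 \cdot 16 \left(-15 + 16\right) + 6 \sqrt{2} = 2 \cdot 16 \cdot 1 + 6 \sqrt{2} = 32 + 6 \sqrt{2}$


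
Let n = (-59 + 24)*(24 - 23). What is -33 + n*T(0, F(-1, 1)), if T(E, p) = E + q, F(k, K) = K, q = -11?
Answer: 352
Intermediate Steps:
n = -35 (n = -35*1 = -35)
T(E, p) = -11 + E (T(E, p) = E - 11 = -11 + E)
-33 + n*T(0, F(-1, 1)) = -33 - 35*(-11 + 0) = -33 - 35*(-11) = -33 + 385 = 352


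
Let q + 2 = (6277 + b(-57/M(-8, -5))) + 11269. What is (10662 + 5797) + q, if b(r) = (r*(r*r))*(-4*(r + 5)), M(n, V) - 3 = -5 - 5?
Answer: 13490179/2401 ≈ 5618.6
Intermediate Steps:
M(n, V) = -7 (M(n, V) = 3 + (-5 - 5) = 3 - 10 = -7)
b(r) = r³*(-20 - 4*r) (b(r) = (r*r²)*(-4*(5 + r)) = r³*(-20 - 4*r))
q = -26027880/2401 (q = -2 + ((6277 + 4*(-57/(-7))³*(-5 - (-57)/(-7))) + 11269) = -2 + ((6277 + 4*(-57*(-⅐))³*(-5 - (-57)*(-1)/7)) + 11269) = -2 + ((6277 + 4*(57/7)³*(-5 - 1*57/7)) + 11269) = -2 + ((6277 + 4*(185193/343)*(-5 - 57/7)) + 11269) = -2 + ((6277 + 4*(185193/343)*(-92/7)) + 11269) = -2 + ((6277 - 68151024/2401) + 11269) = -2 + (-53079947/2401 + 11269) = -2 - 26023078/2401 = -26027880/2401 ≈ -10840.)
(10662 + 5797) + q = (10662 + 5797) - 26027880/2401 = 16459 - 26027880/2401 = 13490179/2401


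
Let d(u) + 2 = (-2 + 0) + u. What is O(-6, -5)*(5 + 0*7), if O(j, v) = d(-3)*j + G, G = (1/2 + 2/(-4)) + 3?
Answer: 225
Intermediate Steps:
d(u) = -4 + u (d(u) = -2 + ((-2 + 0) + u) = -2 + (-2 + u) = -4 + u)
G = 3 (G = (1*(½) + 2*(-¼)) + 3 = (½ - ½) + 3 = 0 + 3 = 3)
O(j, v) = 3 - 7*j (O(j, v) = (-4 - 3)*j + 3 = -7*j + 3 = 3 - 7*j)
O(-6, -5)*(5 + 0*7) = (3 - 7*(-6))*(5 + 0*7) = (3 + 42)*(5 + 0) = 45*5 = 225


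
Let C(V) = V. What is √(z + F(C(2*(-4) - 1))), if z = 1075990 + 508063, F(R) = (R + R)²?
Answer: √1584377 ≈ 1258.7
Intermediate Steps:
F(R) = 4*R² (F(R) = (2*R)² = 4*R²)
z = 1584053
√(z + F(C(2*(-4) - 1))) = √(1584053 + 4*(2*(-4) - 1)²) = √(1584053 + 4*(-8 - 1)²) = √(1584053 + 4*(-9)²) = √(1584053 + 4*81) = √(1584053 + 324) = √1584377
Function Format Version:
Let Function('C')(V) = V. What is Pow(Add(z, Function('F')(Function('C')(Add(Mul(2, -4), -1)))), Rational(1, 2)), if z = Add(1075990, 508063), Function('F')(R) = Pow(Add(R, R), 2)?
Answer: Pow(1584377, Rational(1, 2)) ≈ 1258.7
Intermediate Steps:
Function('F')(R) = Mul(4, Pow(R, 2)) (Function('F')(R) = Pow(Mul(2, R), 2) = Mul(4, Pow(R, 2)))
z = 1584053
Pow(Add(z, Function('F')(Function('C')(Add(Mul(2, -4), -1)))), Rational(1, 2)) = Pow(Add(1584053, Mul(4, Pow(Add(Mul(2, -4), -1), 2))), Rational(1, 2)) = Pow(Add(1584053, Mul(4, Pow(Add(-8, -1), 2))), Rational(1, 2)) = Pow(Add(1584053, Mul(4, Pow(-9, 2))), Rational(1, 2)) = Pow(Add(1584053, Mul(4, 81)), Rational(1, 2)) = Pow(Add(1584053, 324), Rational(1, 2)) = Pow(1584377, Rational(1, 2))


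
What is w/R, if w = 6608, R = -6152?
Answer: -826/769 ≈ -1.0741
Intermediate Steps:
w/R = 6608/(-6152) = 6608*(-1/6152) = -826/769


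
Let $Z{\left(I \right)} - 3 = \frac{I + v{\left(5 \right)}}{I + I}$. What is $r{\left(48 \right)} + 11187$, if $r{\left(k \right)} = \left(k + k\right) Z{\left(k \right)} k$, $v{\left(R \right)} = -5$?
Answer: $27075$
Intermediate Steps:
$Z{\left(I \right)} = 3 + \frac{-5 + I}{2 I}$ ($Z{\left(I \right)} = 3 + \frac{I - 5}{I + I} = 3 + \frac{-5 + I}{2 I}$)
$r{\left(k \right)} = k \left(-5 + 7 k\right)$ ($r{\left(k \right)} = \left(k + k\right) \frac{-5 + 7 k}{2 k} k = 2 k \frac{-5 + 7 k}{2 k} k = \left(-5 + 7 k\right) k = k \left(-5 + 7 k\right)$)
$r{\left(48 \right)} + 11187 = 48 \left(-5 + 7 \cdot 48\right) + 11187 = 48 \left(-5 + 336\right) + 11187 = 48 \cdot 331 + 11187 = 15888 + 11187 = 27075$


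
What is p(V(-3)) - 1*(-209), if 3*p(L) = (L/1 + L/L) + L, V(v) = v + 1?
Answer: 208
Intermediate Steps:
V(v) = 1 + v
p(L) = 1/3 + 2*L/3 (p(L) = ((L/1 + L/L) + L)/3 = ((L*1 + 1) + L)/3 = ((L + 1) + L)/3 = ((1 + L) + L)/3 = (1 + 2*L)/3 = 1/3 + 2*L/3)
p(V(-3)) - 1*(-209) = (1/3 + 2*(1 - 3)/3) - 1*(-209) = (1/3 + (2/3)*(-2)) + 209 = (1/3 - 4/3) + 209 = -1 + 209 = 208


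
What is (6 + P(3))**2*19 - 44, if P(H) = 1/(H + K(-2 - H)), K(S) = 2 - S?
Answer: 66299/100 ≈ 662.99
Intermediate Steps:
P(H) = 1/(4 + 2*H) (P(H) = 1/(H + (2 - (-2 - H))) = 1/(H + (2 + (2 + H))) = 1/(H + (4 + H)) = 1/(4 + 2*H))
(6 + P(3))**2*19 - 44 = (6 + 1/(2*(2 + 3)))**2*19 - 44 = (6 + (1/2)/5)**2*19 - 44 = (6 + (1/2)*(1/5))**2*19 - 44 = (6 + 1/10)**2*19 - 44 = (61/10)**2*19 - 44 = (3721/100)*19 - 44 = 70699/100 - 44 = 66299/100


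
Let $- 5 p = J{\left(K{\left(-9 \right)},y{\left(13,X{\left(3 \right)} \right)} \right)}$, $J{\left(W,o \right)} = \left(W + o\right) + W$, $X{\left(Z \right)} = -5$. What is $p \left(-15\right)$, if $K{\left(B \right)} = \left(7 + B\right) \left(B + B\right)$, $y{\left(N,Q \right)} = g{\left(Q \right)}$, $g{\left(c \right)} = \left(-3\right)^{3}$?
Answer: $135$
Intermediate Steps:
$g{\left(c \right)} = -27$
$y{\left(N,Q \right)} = -27$
$K{\left(B \right)} = 2 B \left(7 + B\right)$ ($K{\left(B \right)} = \left(7 + B\right) 2 B = 2 B \left(7 + B\right)$)
$J{\left(W,o \right)} = o + 2 W$
$p = -9$ ($p = - \frac{-27 + 2 \cdot 2 \left(-9\right) \left(7 - 9\right)}{5} = - \frac{-27 + 2 \cdot 2 \left(-9\right) \left(-2\right)}{5} = - \frac{-27 + 2 \cdot 36}{5} = - \frac{-27 + 72}{5} = \left(- \frac{1}{5}\right) 45 = -9$)
$p \left(-15\right) = \left(-9\right) \left(-15\right) = 135$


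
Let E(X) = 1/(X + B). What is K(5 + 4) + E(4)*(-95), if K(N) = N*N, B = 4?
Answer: 553/8 ≈ 69.125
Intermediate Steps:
K(N) = N²
E(X) = 1/(4 + X) (E(X) = 1/(X + 4) = 1/(4 + X))
K(5 + 4) + E(4)*(-95) = (5 + 4)² - 95/(4 + 4) = 9² - 95/8 = 81 + (⅛)*(-95) = 81 - 95/8 = 553/8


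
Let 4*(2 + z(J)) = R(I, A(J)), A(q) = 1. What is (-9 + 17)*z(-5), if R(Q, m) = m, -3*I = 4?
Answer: -14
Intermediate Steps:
I = -4/3 (I = -⅓*4 = -4/3 ≈ -1.3333)
z(J) = -7/4 (z(J) = -2 + (¼)*1 = -2 + ¼ = -7/4)
(-9 + 17)*z(-5) = (-9 + 17)*(-7/4) = 8*(-7/4) = -14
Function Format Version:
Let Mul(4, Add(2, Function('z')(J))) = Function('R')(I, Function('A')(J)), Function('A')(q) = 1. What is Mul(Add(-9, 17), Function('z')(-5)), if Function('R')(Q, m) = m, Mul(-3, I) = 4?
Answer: -14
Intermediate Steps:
I = Rational(-4, 3) (I = Mul(Rational(-1, 3), 4) = Rational(-4, 3) ≈ -1.3333)
Function('z')(J) = Rational(-7, 4) (Function('z')(J) = Add(-2, Mul(Rational(1, 4), 1)) = Add(-2, Rational(1, 4)) = Rational(-7, 4))
Mul(Add(-9, 17), Function('z')(-5)) = Mul(Add(-9, 17), Rational(-7, 4)) = Mul(8, Rational(-7, 4)) = -14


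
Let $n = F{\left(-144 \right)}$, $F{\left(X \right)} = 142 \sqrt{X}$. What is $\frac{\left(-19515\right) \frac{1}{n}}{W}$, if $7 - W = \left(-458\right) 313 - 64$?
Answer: $\frac{1301 i}{16293080} \approx 7.985 \cdot 10^{-5} i$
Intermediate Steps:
$n = 1704 i$ ($n = 142 \sqrt{-144} = 142 \cdot 12 i = 1704 i \approx 1704.0 i$)
$W = 143425$ ($W = 7 - \left(\left(-458\right) 313 - 64\right) = 7 - \left(-143354 - 64\right) = 7 - -143418 = 7 + 143418 = 143425$)
$\frac{\left(-19515\right) \frac{1}{n}}{W} = \frac{\left(-19515\right) \frac{1}{1704 i}}{143425} = - 19515 \left(- \frac{i}{1704}\right) \frac{1}{143425} = \frac{6505 i}{568} \cdot \frac{1}{143425} = \frac{1301 i}{16293080}$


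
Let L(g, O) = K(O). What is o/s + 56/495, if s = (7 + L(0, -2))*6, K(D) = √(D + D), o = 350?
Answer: 205093/26235 - 350*I/159 ≈ 7.8175 - 2.2013*I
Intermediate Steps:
K(D) = √2*√D (K(D) = √(2*D) = √2*√D)
L(g, O) = √2*√O
s = 42 + 12*I (s = (7 + √2*√(-2))*6 = (7 + √2*(I*√2))*6 = (7 + 2*I)*6 = 42 + 12*I ≈ 42.0 + 12.0*I)
o/s + 56/495 = 350/(42 + 12*I) + 56/495 = 350*((42 - 12*I)/1908) + 56*(1/495) = 175*(42 - 12*I)/954 + 56/495 = 56/495 + 175*(42 - 12*I)/954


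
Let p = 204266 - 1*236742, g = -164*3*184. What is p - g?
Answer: 58052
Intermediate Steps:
g = -90528 (g = -492*184 = -90528)
p = -32476 (p = 204266 - 236742 = -32476)
p - g = -32476 - 1*(-90528) = -32476 + 90528 = 58052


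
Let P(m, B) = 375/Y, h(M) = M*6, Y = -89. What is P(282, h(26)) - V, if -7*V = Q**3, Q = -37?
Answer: -4510742/623 ≈ -7240.4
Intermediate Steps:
h(M) = 6*M
P(m, B) = -375/89 (P(m, B) = 375/(-89) = 375*(-1/89) = -375/89)
V = 50653/7 (V = -1/7*(-37)**3 = -1/7*(-50653) = 50653/7 ≈ 7236.1)
P(282, h(26)) - V = -375/89 - 1*50653/7 = -375/89 - 50653/7 = -4510742/623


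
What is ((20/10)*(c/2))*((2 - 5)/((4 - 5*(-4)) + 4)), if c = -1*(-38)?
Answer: -57/14 ≈ -4.0714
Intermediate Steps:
c = 38
((20/10)*(c/2))*((2 - 5)/((4 - 5*(-4)) + 4)) = ((20/10)*(38/2))*((2 - 5)/((4 - 5*(-4)) + 4)) = ((20*(⅒))*(38*(½)))*(-3/((4 + 20) + 4)) = (2*19)*(-3/(24 + 4)) = 38*(-3/28) = -57/14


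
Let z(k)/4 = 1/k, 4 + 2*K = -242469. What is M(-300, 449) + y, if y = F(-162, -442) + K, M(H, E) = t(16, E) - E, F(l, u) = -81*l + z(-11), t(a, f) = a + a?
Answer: -2387701/22 ≈ -1.0853e+5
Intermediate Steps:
K = -242473/2 (K = -2 + (1/2)*(-242469) = -2 - 242469/2 = -242473/2 ≈ -1.2124e+5)
z(k) = 4/k
t(a, f) = 2*a
F(l, u) = -4/11 - 81*l (F(l, u) = -81*l + 4/(-11) = -81*l + 4*(-1/11) = -81*l - 4/11 = -4/11 - 81*l)
M(H, E) = 32 - E (M(H, E) = 2*16 - E = 32 - E)
y = -2378527/22 (y = (-4/11 - 81*(-162)) - 242473/2 = (-4/11 + 13122) - 242473/2 = 144338/11 - 242473/2 = -2378527/22 ≈ -1.0811e+5)
M(-300, 449) + y = (32 - 1*449) - 2378527/22 = (32 - 449) - 2378527/22 = -417 - 2378527/22 = -2387701/22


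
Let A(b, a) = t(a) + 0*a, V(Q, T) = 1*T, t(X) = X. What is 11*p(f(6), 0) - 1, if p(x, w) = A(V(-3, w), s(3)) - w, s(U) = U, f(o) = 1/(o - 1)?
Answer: 32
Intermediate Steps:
f(o) = 1/(-1 + o)
V(Q, T) = T
A(b, a) = a (A(b, a) = a + 0*a = a + 0 = a)
p(x, w) = 3 - w
11*p(f(6), 0) - 1 = 11*(3 - 1*0) - 1 = 11*(3 + 0) - 1 = 11*3 - 1 = 33 - 1 = 32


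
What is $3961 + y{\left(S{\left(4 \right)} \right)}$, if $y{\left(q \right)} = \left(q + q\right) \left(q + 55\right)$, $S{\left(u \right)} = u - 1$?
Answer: $4309$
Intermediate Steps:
$S{\left(u \right)} = -1 + u$
$y{\left(q \right)} = 2 q \left(55 + q\right)$
$3961 + y{\left(S{\left(4 \right)} \right)} = 3961 + 2 \left(-1 + 4\right) \left(55 + \left(-1 + 4\right)\right) = 3961 + 2 \cdot 3 \left(55 + 3\right) = 3961 + 2 \cdot 3 \cdot 58 = 3961 + 348 = 4309$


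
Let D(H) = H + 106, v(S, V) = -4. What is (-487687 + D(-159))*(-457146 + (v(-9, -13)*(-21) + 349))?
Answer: 222757198620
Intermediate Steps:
D(H) = 106 + H
(-487687 + D(-159))*(-457146 + (v(-9, -13)*(-21) + 349)) = (-487687 + (106 - 159))*(-457146 + (-4*(-21) + 349)) = (-487687 - 53)*(-457146 + (84 + 349)) = -487740*(-457146 + 433) = -487740*(-456713) = 222757198620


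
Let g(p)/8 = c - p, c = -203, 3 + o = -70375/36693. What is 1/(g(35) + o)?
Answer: -36693/70043926 ≈ -0.00052386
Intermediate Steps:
o = -180454/36693 (o = -3 - 70375/36693 = -180454/36693 ≈ -4.9179)
g(p) = -1624 - 8*p (g(p) = 8*(-203 - p) = -1624 - 8*p)
1/(g(35) + o) = 1/((-1624 - 8*35) - 180454/36693) = 1/((-1624 - 280) - 180454/36693) = 1/(-1904 - 180454/36693) = 1/(-70043926/36693) = -36693/70043926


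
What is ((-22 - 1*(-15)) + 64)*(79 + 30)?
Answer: 6213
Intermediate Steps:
((-22 - 1*(-15)) + 64)*(79 + 30) = ((-22 + 15) + 64)*109 = (-7 + 64)*109 = 57*109 = 6213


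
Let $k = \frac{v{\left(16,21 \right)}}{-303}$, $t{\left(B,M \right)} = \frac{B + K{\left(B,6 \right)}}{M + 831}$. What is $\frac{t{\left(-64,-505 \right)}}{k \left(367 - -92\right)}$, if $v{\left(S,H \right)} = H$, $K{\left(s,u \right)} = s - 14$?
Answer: $\frac{7171}{523719} \approx 0.013692$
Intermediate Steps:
$K{\left(s,u \right)} = -14 + s$ ($K{\left(s,u \right)} = s - 14 = -14 + s$)
$t{\left(B,M \right)} = \frac{-14 + 2 B}{831 + M}$ ($t{\left(B,M \right)} = \frac{B + \left(-14 + B\right)}{M + 831} = \frac{-14 + 2 B}{831 + M}$)
$k = - \frac{7}{101}$ ($k = \frac{21}{-303} = 21 \left(- \frac{1}{303}\right) = - \frac{7}{101} \approx -0.069307$)
$\frac{t{\left(-64,-505 \right)}}{k \left(367 - -92\right)} = \frac{2 \frac{1}{831 - 505} \left(-7 - 64\right)}{\left(- \frac{7}{101}\right) \left(367 - -92\right)} = \frac{2 \cdot \frac{1}{326} \left(-71\right)}{\left(- \frac{7}{101}\right) \left(367 + 92\right)} = \frac{2 \cdot \frac{1}{326} \left(-71\right)}{\left(- \frac{7}{101}\right) 459} = - \frac{71}{163 \left(- \frac{3213}{101}\right)} = \left(- \frac{71}{163}\right) \left(- \frac{101}{3213}\right) = \frac{7171}{523719}$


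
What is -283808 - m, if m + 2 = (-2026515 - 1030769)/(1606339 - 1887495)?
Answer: -19949204255/70289 ≈ -2.8382e+5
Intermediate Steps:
m = 623743/70289 (m = -2 + (-2026515 - 1030769)/(1606339 - 1887495) = -2 - 3057284/(-281156) = -2 - 3057284*(-1/281156) = -2 + 764321/70289 = 623743/70289 ≈ 8.8740)
-283808 - m = -283808 - 1*623743/70289 = -283808 - 623743/70289 = -19949204255/70289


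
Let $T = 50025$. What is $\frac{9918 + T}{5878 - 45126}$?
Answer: $- \frac{59943}{39248} \approx -1.5273$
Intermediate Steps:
$\frac{9918 + T}{5878 - 45126} = \frac{9918 + 50025}{5878 - 45126} = \frac{59943}{-39248} = 59943 \left(- \frac{1}{39248}\right) = - \frac{59943}{39248}$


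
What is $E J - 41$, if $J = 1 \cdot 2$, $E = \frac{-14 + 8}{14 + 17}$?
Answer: $- \frac{1283}{31} \approx -41.387$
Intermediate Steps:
$E = - \frac{6}{31} \approx -0.19355$
$J = 2$
$E J - 41 = \left(- \frac{6}{31}\right) 2 - 41 = - \frac{12}{31} - 41 = - \frac{1283}{31}$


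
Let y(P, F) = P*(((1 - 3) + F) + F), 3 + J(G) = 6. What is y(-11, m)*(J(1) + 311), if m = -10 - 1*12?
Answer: 158884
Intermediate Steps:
J(G) = 3 (J(G) = -3 + 6 = 3)
m = -22 (m = -10 - 12 = -22)
y(P, F) = P*(-2 + 2*F) (y(P, F) = P*((-2 + F) + F) = P*(-2 + 2*F))
y(-11, m)*(J(1) + 311) = (2*(-11)*(-1 - 22))*(3 + 311) = (2*(-11)*(-23))*314 = 506*314 = 158884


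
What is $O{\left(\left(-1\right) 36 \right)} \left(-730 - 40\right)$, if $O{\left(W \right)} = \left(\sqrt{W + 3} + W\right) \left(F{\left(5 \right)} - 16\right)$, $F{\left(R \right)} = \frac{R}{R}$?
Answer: $-415800 + 11550 i \sqrt{33} \approx -4.158 \cdot 10^{5} + 66350.0 i$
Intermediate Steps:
$F{\left(R \right)} = 1$
$O{\left(W \right)} = - 15 W - 15 \sqrt{3 + W}$ ($O{\left(W \right)} = \left(\sqrt{W + 3} + W\right) \left(1 - 16\right) = \left(\sqrt{3 + W} + W\right) \left(-15\right) = \left(W + \sqrt{3 + W}\right) \left(-15\right) = - 15 W - 15 \sqrt{3 + W}$)
$O{\left(\left(-1\right) 36 \right)} \left(-730 - 40\right) = \left(- 15 \left(\left(-1\right) 36\right) - 15 \sqrt{3 - 36}\right) \left(-730 - 40\right) = \left(\left(-15\right) \left(-36\right) - 15 \sqrt{3 - 36}\right) \left(-770\right) = \left(540 - 15 \sqrt{-33}\right) \left(-770\right) = \left(540 - 15 i \sqrt{33}\right) \left(-770\right) = -415800 + 11550 i \sqrt{33}$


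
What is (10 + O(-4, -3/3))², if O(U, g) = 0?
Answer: 100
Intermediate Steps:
(10 + O(-4, -3/3))² = (10 + 0)² = 10² = 100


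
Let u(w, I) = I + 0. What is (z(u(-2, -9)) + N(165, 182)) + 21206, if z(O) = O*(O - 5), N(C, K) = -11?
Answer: 21321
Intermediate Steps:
u(w, I) = I
z(O) = O*(-5 + O)
(z(u(-2, -9)) + N(165, 182)) + 21206 = (-9*(-5 - 9) - 11) + 21206 = (-9*(-14) - 11) + 21206 = (126 - 11) + 21206 = 115 + 21206 = 21321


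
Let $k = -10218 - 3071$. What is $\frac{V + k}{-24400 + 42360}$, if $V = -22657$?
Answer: $- \frac{17973}{8980} \approx -2.0014$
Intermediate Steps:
$k = -13289$ ($k = -10218 - 3071 = -13289$)
$\frac{V + k}{-24400 + 42360} = \frac{-22657 - 13289}{-24400 + 42360} = - \frac{35946}{17960} = \left(-35946\right) \frac{1}{17960} = - \frac{17973}{8980}$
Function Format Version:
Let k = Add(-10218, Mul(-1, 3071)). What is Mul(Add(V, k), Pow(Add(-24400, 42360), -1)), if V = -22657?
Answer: Rational(-17973, 8980) ≈ -2.0014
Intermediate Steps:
k = -13289 (k = Add(-10218, -3071) = -13289)
Mul(Add(V, k), Pow(Add(-24400, 42360), -1)) = Mul(Add(-22657, -13289), Pow(Add(-24400, 42360), -1)) = Mul(-35946, Pow(17960, -1)) = Mul(-35946, Rational(1, 17960)) = Rational(-17973, 8980)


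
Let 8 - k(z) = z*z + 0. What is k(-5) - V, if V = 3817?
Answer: -3834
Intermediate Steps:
k(z) = 8 - z² (k(z) = 8 - (z*z + 0) = 8 - (z² + 0) = 8 - z²)
k(-5) - V = (8 - 1*(-5)²) - 1*3817 = (8 - 1*25) - 3817 = (8 - 25) - 3817 = -17 - 3817 = -3834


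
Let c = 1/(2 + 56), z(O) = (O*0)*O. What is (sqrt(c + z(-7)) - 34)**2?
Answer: (1972 - sqrt(58))**2/3364 ≈ 1147.1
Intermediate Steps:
z(O) = 0 (z(O) = 0*O = 0)
c = 1/58 ≈ 0.017241
(sqrt(c + z(-7)) - 34)**2 = (sqrt(1/58 + 0) - 34)**2 = (sqrt(1/58) - 34)**2 = (sqrt(58)/58 - 34)**2 = (-34 + sqrt(58)/58)**2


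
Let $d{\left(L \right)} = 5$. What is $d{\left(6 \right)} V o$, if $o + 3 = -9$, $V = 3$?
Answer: $-180$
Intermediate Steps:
$o = -12$ ($o = -3 - 9 = -12$)
$d{\left(6 \right)} V o = 5 \cdot 3 \left(-12\right) = 15 \left(-12\right) = -180$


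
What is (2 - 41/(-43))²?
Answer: 16129/1849 ≈ 8.7231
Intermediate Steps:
(2 - 41/(-43))² = (2 - 41*(-1/43))² = (2 + 41/43)² = (127/43)² = 16129/1849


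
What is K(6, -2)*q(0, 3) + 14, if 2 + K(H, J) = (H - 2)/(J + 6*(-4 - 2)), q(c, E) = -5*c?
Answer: 14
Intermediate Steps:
K(H, J) = -2 + (-2 + H)/(-36 + J) (K(H, J) = -2 + (H - 2)/(J + 6*(-4 - 2)) = -2 + (-2 + H)/(J + 6*(-6)) = -2 + (-2 + H)/(J - 36) = -2 + (-2 + H)/(-36 + J))
K(6, -2)*q(0, 3) + 14 = ((70 + 6 - 2*(-2))/(-36 - 2))*(-5*0) + 14 = ((70 + 6 + 4)/(-38))*0 + 14 = -1/38*80*0 + 14 = -40/19*0 + 14 = 0 + 14 = 14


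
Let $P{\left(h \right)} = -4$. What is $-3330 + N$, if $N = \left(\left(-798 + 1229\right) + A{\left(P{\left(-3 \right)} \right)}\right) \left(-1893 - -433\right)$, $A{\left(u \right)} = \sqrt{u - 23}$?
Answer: $-632590 - 4380 i \sqrt{3} \approx -6.3259 \cdot 10^{5} - 7586.4 i$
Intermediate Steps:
$A{\left(u \right)} = \sqrt{-23 + u}$
$N = -629260 - 4380 i \sqrt{3}$ ($N = \left(\left(-798 + 1229\right) + \sqrt{-23 - 4}\right) \left(-1893 - -433\right) = \left(431 + \sqrt{-27}\right) \left(-1893 + \left(-23 + 456\right)\right) = \left(431 + 3 i \sqrt{3}\right) \left(-1893 + 433\right) = \left(431 + 3 i \sqrt{3}\right) \left(-1460\right) = -629260 - 4380 i \sqrt{3} \approx -6.2926 \cdot 10^{5} - 7586.4 i$)
$-3330 + N = -3330 - \left(629260 + 4380 i \sqrt{3}\right) = -632590 - 4380 i \sqrt{3}$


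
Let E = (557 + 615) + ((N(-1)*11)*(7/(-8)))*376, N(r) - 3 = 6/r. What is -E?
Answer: -12029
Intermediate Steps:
N(r) = 3 + 6/r
E = 12029 (E = (557 + 615) + (((3 + 6/(-1))*11)*(7/(-8)))*376 = 1172 + (((3 + 6*(-1))*11)*(7*(-1/8)))*376 = 1172 + (((3 - 6)*11)*(-7/8))*376 = 1172 + (-3*11*(-7/8))*376 = 1172 - 33*(-7/8)*376 = 1172 + (231/8)*376 = 1172 + 10857 = 12029)
-E = -1*12029 = -12029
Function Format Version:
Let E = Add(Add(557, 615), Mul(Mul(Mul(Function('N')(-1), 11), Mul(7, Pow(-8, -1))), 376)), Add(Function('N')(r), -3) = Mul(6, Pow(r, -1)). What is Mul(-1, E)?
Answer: -12029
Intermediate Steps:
Function('N')(r) = Add(3, Mul(6, Pow(r, -1)))
E = 12029 (E = Add(Add(557, 615), Mul(Mul(Mul(Add(3, Mul(6, Pow(-1, -1))), 11), Mul(7, Pow(-8, -1))), 376)) = Add(1172, Mul(Mul(Mul(Add(3, Mul(6, -1)), 11), Mul(7, Rational(-1, 8))), 376)) = Add(1172, Mul(Mul(Mul(Add(3, -6), 11), Rational(-7, 8)), 376)) = Add(1172, Mul(Mul(Mul(-3, 11), Rational(-7, 8)), 376)) = Add(1172, Mul(Mul(-33, Rational(-7, 8)), 376)) = Add(1172, Mul(Rational(231, 8), 376)) = Add(1172, 10857) = 12029)
Mul(-1, E) = Mul(-1, 12029) = -12029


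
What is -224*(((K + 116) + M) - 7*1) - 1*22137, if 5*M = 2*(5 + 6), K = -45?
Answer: -187293/5 ≈ -37459.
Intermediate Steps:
M = 22/5 (M = (2*(5 + 6))/5 = (2*11)/5 = (⅕)*22 = 22/5 ≈ 4.4000)
-224*(((K + 116) + M) - 7*1) - 1*22137 = -224*(((-45 + 116) + 22/5) - 7*1) - 1*22137 = -224*((71 + 22/5) - 7) - 22137 = -224*(377/5 - 7) - 22137 = -224*342/5 - 22137 = -76608/5 - 22137 = -187293/5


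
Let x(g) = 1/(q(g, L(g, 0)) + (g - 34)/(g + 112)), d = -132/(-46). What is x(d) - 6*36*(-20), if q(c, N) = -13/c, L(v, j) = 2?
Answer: 1808295054/418607 ≈ 4319.8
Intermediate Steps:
d = 66/23 (d = -132*(-1/46) = 66/23 ≈ 2.8696)
x(g) = 1/(-13/g + (-34 + g)/(112 + g)) (x(g) = 1/(-13/g + (g - 34)/(g + 112)) = 1/(-13/g + (-34 + g)/(112 + g)))
x(d) - 6*36*(-20) = 66*(112 + 66/23)/(23*(-1456 + 66*(-47 + 66/23)/23)) - 6*36*(-20) = (66/23)*(2642/23)/(-1456 + (66/23)*(-1015/23)) - 216*(-20) = (66/23)*(2642/23)/(-1456 - 66990/529) - 1*(-4320) = (66/23)*(2642/23)/(-837214/529) + 4320 = (66/23)*(-529/837214)*(2642/23) + 4320 = -87186/418607 + 4320 = 1808295054/418607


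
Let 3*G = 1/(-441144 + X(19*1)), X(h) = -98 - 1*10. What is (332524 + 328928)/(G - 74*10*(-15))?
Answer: 875601053712/14693691599 ≈ 59.590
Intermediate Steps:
X(h) = -108 (X(h) = -98 - 10 = -108)
G = -1/1323756 (G = 1/(3*(-441144 - 108)) = (⅓)/(-441252) = (⅓)*(-1/441252) = -1/1323756 ≈ -7.5543e-7)
(332524 + 328928)/(G - 74*10*(-15)) = (332524 + 328928)/(-1/1323756 - 74*10*(-15)) = 661452/(-1/1323756 - 740*(-15)) = 661452/(-1/1323756 + 11100) = 661452/(14693691599/1323756) = 661452*(1323756/14693691599) = 875601053712/14693691599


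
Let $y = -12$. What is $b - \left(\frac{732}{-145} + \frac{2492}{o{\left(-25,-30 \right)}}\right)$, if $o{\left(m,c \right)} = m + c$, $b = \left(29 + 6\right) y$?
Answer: $- \frac{117916}{319} \approx -369.64$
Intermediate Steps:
$b = -420$ ($b = \left(29 + 6\right) \left(-12\right) = 35 \left(-12\right) = -420$)
$o{\left(m,c \right)} = c + m$
$b - \left(\frac{732}{-145} + \frac{2492}{o{\left(-25,-30 \right)}}\right) = -420 - \left(\frac{732}{-145} + \frac{2492}{-30 - 25}\right) = -420 - \left(732 \left(- \frac{1}{145}\right) + \frac{2492}{-55}\right) = -420 - \left(- \frac{732}{145} + 2492 \left(- \frac{1}{55}\right)\right) = -420 - \left(- \frac{732}{145} - \frac{2492}{55}\right) = -420 - - \frac{16064}{319} = -420 + \frac{16064}{319} = - \frac{117916}{319}$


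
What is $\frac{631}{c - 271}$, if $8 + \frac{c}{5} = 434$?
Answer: $\frac{631}{1859} \approx 0.33943$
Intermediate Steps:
$c = 2130$ ($c = -40 + 5 \cdot 434 = -40 + 2170 = 2130$)
$\frac{631}{c - 271} = \frac{631}{2130 - 271} = \frac{631}{1859}$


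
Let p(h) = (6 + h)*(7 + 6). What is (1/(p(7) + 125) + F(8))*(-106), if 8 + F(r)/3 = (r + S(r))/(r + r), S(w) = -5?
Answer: 2921201/1176 ≈ 2484.0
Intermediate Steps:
p(h) = 78 + 13*h (p(h) = (6 + h)*13 = 78 + 13*h)
F(r) = -24 + 3*(-5 + r)/(2*r) (F(r) = -24 + 3*((r - 5)/(r + r)) = -24 + 3*((-5 + r)/((2*r))) = -24 + 3*((-5 + r)*(1/(2*r))) = -24 + 3*((-5 + r)/(2*r)) = -24 + 3*(-5 + r)/(2*r))
(1/(p(7) + 125) + F(8))*(-106) = (1/((78 + 13*7) + 125) + (15/2)*(-1 - 3*8)/8)*(-106) = (1/((78 + 91) + 125) + (15/2)*(1/8)*(-1 - 24))*(-106) = (1/(169 + 125) + (15/2)*(1/8)*(-25))*(-106) = (1/294 - 375/16)*(-106) = -55117/2352*(-106) = 2921201/1176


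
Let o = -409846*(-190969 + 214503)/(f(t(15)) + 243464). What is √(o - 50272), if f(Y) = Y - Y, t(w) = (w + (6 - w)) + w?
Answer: I*√333009115350938/60866 ≈ 299.81*I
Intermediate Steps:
t(w) = 6 + w
f(Y) = 0
o = -2411328941/60866 (o = -409846*(-190969 + 214503)/(0 + 243464) = -409846/(243464/23534) = -409846/(243464*(1/23534)) = -409846/121732/11767 = -409846*11767/121732 = -2411328941/60866 ≈ -39617.)
√(o - 50272) = √(-2411328941/60866 - 50272) = √(-5471184493/60866) = I*√333009115350938/60866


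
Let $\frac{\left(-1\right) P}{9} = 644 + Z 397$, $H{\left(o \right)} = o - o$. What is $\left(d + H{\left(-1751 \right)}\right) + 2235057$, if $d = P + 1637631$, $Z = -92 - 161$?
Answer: $4770861$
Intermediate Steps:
$H{\left(o \right)} = 0$
$Z = -253$
$P = 898173$ ($P = - 9 \left(644 - 100441\right) = \left(-9\right) \left(-99797\right) = 898173$)
$d = 2535804$ ($d = 898173 + 1637631 = 2535804$)
$\left(d + H{\left(-1751 \right)}\right) + 2235057 = \left(2535804 + 0\right) + 2235057 = 2535804 + 2235057 = 4770861$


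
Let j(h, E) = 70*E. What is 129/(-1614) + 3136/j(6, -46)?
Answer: -65201/61870 ≈ -1.0538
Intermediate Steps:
129/(-1614) + 3136/j(6, -46) = 129/(-1614) + 3136/((70*(-46))) = 129*(-1/1614) + 3136/(-3220) = -43/538 + 3136*(-1/3220) = -43/538 - 112/115 = -65201/61870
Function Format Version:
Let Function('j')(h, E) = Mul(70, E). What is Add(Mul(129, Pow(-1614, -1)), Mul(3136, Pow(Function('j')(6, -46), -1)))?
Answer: Rational(-65201, 61870) ≈ -1.0538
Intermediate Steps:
Add(Mul(129, Pow(-1614, -1)), Mul(3136, Pow(Function('j')(6, -46), -1))) = Add(Mul(129, Pow(-1614, -1)), Mul(3136, Pow(Mul(70, -46), -1))) = Add(Mul(129, Rational(-1, 1614)), Mul(3136, Pow(-3220, -1))) = Add(Rational(-43, 538), Mul(3136, Rational(-1, 3220))) = Add(Rational(-43, 538), Rational(-112, 115)) = Rational(-65201, 61870)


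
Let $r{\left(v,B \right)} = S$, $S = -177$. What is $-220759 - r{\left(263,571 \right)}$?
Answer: $-220582$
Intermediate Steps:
$r{\left(v,B \right)} = -177$
$-220759 - r{\left(263,571 \right)} = -220759 - -177 = -220759 + 177 = -220582$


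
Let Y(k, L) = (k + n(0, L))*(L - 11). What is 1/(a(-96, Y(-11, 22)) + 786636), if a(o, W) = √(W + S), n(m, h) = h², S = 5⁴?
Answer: 196659/154699047667 - √1457/309398095334 ≈ 1.2711e-6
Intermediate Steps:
S = 625
Y(k, L) = (-11 + L)*(k + L²) (Y(k, L) = (k + L²)*(L - 11) = (k + L²)*(-11 + L) = (-11 + L)*(k + L²))
a(o, W) = √(625 + W) (a(o, W) = √(W + 625) = √(625 + W))
1/(a(-96, Y(-11, 22)) + 786636) = 1/(√(625 + (22³ - 11*(-11) - 11*22² + 22*(-11))) + 786636) = 1/(√(625 + (10648 + 121 - 11*484 - 242)) + 786636) = 1/(√(625 + (10648 + 121 - 5324 - 242)) + 786636) = 1/(√(625 + 5203) + 786636) = 1/(√5828 + 786636) = 1/(2*√1457 + 786636) = 1/(786636 + 2*√1457)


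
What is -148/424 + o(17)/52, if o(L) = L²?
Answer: 14355/2756 ≈ 5.2086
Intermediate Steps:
-148/424 + o(17)/52 = -148/424 + 17²/52 = -148*1/424 + 289*(1/52) = -37/106 + 289/52 = 14355/2756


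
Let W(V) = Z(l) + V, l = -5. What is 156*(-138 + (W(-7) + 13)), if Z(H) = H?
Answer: -21372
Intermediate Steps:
W(V) = -5 + V
156*(-138 + (W(-7) + 13)) = 156*(-138 + ((-5 - 7) + 13)) = 156*(-138 + (-12 + 13)) = 156*(-138 + 1) = 156*(-137) = -21372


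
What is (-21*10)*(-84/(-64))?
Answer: -2205/8 ≈ -275.63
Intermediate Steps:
(-21*10)*(-84/(-64)) = -(-17640)*(-1)/64 = -210*21/16 = -2205/8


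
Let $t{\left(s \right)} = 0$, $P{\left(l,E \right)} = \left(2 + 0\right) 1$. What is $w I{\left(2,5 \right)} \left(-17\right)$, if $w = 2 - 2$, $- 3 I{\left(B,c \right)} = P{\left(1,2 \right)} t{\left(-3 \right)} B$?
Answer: $0$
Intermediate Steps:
$P{\left(l,E \right)} = 2$ ($P{\left(l,E \right)} = 2 \cdot 1 = 2$)
$I{\left(B,c \right)} = 0$ ($I{\left(B,c \right)} = - \frac{2 \cdot 0 B}{3} = - \frac{0 B}{3} = \left(- \frac{1}{3}\right) 0 = 0$)
$w = 0$
$w I{\left(2,5 \right)} \left(-17\right) = 0 \cdot 0 \left(-17\right) = 0 \left(-17\right) = 0$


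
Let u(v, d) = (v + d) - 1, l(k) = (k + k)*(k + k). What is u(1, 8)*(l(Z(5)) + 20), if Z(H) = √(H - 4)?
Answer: 192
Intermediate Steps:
Z(H) = √(-4 + H)
l(k) = 4*k² (l(k) = (2*k)*(2*k) = 4*k²)
u(v, d) = -1 + d + v (u(v, d) = (d + v) - 1 = -1 + d + v)
u(1, 8)*(l(Z(5)) + 20) = (-1 + 8 + 1)*(4*(√(-4 + 5))² + 20) = 8*(4*(√1)² + 20) = 8*(4*1² + 20) = 8*(4*1 + 20) = 8*(4 + 20) = 8*24 = 192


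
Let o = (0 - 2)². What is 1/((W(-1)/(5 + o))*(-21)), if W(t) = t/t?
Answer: -3/7 ≈ -0.42857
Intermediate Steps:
o = 4 (o = (-2)² = 4)
W(t) = 1
1/((W(-1)/(5 + o))*(-21)) = 1/((1/(5 + 4))*(-21)) = 1/((1/9)*(-21)) = 1/((1*(⅑))*(-21)) = 1/((⅑)*(-21)) = 1/(-7/3) = -3/7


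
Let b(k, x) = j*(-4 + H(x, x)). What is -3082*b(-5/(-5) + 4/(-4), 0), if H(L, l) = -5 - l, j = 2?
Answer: 55476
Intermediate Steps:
b(k, x) = -18 - 2*x (b(k, x) = 2*(-4 + (-5 - x)) = 2*(-9 - x) = -18 - 2*x)
-3082*b(-5/(-5) + 4/(-4), 0) = -3082*(-18 - 2*0) = -3082*(-18 + 0) = -3082*(-18) = 55476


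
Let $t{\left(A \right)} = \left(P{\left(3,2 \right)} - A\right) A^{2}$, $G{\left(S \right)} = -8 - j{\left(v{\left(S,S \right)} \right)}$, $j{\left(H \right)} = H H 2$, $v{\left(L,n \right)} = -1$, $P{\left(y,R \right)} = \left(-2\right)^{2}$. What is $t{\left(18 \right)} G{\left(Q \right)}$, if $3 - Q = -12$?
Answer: $45360$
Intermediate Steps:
$Q = 15$ ($Q = 3 - -12 = 3 + 12 = 15$)
$P{\left(y,R \right)} = 4$
$j{\left(H \right)} = 2 H^{2}$ ($j{\left(H \right)} = H^{2} \cdot 2 = 2 H^{2}$)
$G{\left(S \right)} = -10$ ($G{\left(S \right)} = -8 - 2 \left(-1\right)^{2} = -8 - 2 \cdot 1 = -8 - 2 = -10$)
$t{\left(A \right)} = A^{2} \left(4 - A\right)$ ($t{\left(A \right)} = \left(4 - A\right) A^{2} = A^{2} \left(4 - A\right)$)
$t{\left(18 \right)} G{\left(Q \right)} = 18^{2} \left(4 - 18\right) \left(-10\right) = 324 \left(4 - 18\right) \left(-10\right) = 324 \left(-14\right) \left(-10\right) = \left(-4536\right) \left(-10\right) = 45360$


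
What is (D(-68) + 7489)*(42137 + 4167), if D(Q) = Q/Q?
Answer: 346816960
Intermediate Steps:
D(Q) = 1
(D(-68) + 7489)*(42137 + 4167) = (1 + 7489)*(42137 + 4167) = 7490*46304 = 346816960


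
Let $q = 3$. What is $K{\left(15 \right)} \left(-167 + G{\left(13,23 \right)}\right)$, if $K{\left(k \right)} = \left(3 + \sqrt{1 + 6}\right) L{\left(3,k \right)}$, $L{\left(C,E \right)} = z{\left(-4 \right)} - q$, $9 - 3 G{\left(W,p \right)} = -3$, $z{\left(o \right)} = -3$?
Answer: $2934 + 978 \sqrt{7} \approx 5521.5$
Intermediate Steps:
$G{\left(W,p \right)} = 4$ ($G{\left(W,p \right)} = 3 - -1 = 3 + 1 = 4$)
$L{\left(C,E \right)} = -6$ ($L{\left(C,E \right)} = -3 - 3 = -6$)
$K{\left(k \right)} = -18 - 6 \sqrt{7}$ ($K{\left(k \right)} = \left(3 + \sqrt{1 + 6}\right) \left(-6\right) = \left(3 + \sqrt{7}\right) \left(-6\right) = -18 - 6 \sqrt{7}$)
$K{\left(15 \right)} \left(-167 + G{\left(13,23 \right)}\right) = \left(-18 - 6 \sqrt{7}\right) \left(-167 + 4\right) = \left(-18 - 6 \sqrt{7}\right) \left(-163\right) = 2934 + 978 \sqrt{7}$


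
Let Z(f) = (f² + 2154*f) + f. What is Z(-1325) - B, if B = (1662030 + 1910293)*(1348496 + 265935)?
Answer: -5767270092963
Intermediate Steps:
B = 5767268993213 (B = 3572323*1614431 = 5767268993213)
Z(f) = f² + 2155*f
Z(-1325) - B = -1325*(2155 - 1325) - 1*5767268993213 = -1325*830 - 5767268993213 = -1099750 - 5767268993213 = -5767270092963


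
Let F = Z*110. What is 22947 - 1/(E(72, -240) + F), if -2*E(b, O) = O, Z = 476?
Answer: 1204258559/52480 ≈ 22947.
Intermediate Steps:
E(b, O) = -O/2
F = 52360 (F = 476*110 = 52360)
22947 - 1/(E(72, -240) + F) = 22947 - 1/(-½*(-240) + 52360) = 22947 - 1/(120 + 52360) = 22947 - 1/52480 = 1204258559/52480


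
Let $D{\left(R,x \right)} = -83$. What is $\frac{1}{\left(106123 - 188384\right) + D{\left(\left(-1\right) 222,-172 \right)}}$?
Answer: $- \frac{1}{82344} \approx -1.2144 \cdot 10^{-5}$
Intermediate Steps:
$\frac{1}{\left(106123 - 188384\right) + D{\left(\left(-1\right) 222,-172 \right)}} = \frac{1}{\left(106123 - 188384\right) - 83} = \frac{1}{-82261 - 83} = \frac{1}{-82344} = - \frac{1}{82344}$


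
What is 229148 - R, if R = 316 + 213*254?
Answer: 174730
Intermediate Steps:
R = 54418 (R = 316 + 54102 = 54418)
229148 - R = 229148 - 1*54418 = 229148 - 54418 = 174730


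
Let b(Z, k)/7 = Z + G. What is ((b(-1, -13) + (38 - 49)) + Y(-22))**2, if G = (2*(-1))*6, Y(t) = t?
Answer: 15376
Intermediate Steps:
G = -12 (G = -2*6 = -12)
b(Z, k) = -84 + 7*Z (b(Z, k) = 7*(Z - 12) = 7*(-12 + Z) = -84 + 7*Z)
((b(-1, -13) + (38 - 49)) + Y(-22))**2 = (((-84 + 7*(-1)) + (38 - 49)) - 22)**2 = (((-84 - 7) - 11) - 22)**2 = ((-91 - 11) - 22)**2 = (-102 - 22)**2 = (-124)**2 = 15376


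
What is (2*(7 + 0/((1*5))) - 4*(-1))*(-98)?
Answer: -1764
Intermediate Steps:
(2*(7 + 0/((1*5))) - 4*(-1))*(-98) = (2*(7 + 0/5) + 4)*(-98) = (2*(7 + 0*(⅕)) + 4)*(-98) = (2*(7 + 0) + 4)*(-98) = (2*7 + 4)*(-98) = (14 + 4)*(-98) = 18*(-98) = -1764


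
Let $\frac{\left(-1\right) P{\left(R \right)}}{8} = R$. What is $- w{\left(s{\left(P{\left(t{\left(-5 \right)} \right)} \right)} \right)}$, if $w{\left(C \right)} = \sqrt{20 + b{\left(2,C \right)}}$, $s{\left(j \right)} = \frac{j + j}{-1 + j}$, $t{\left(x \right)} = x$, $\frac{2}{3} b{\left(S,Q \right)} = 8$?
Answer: $- 4 \sqrt{2} \approx -5.6569$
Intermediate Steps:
$b{\left(S,Q \right)} = 12$ ($b{\left(S,Q \right)} = \frac{3}{2} \cdot 8 = 12$)
$P{\left(R \right)} = - 8 R$
$s{\left(j \right)} = \frac{2 j}{-1 + j}$
$w{\left(C \right)} = 4 \sqrt{2}$ ($w{\left(C \right)} = \sqrt{20 + 12} = \sqrt{32} = 4 \sqrt{2}$)
$- w{\left(s{\left(P{\left(t{\left(-5 \right)} \right)} \right)} \right)} = - 4 \sqrt{2}$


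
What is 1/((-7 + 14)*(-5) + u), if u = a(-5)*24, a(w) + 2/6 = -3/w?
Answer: -5/143 ≈ -0.034965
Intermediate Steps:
a(w) = -⅓ - 3/w
u = 32/5 (u = ((⅓)*(-9 - 1*(-5))/(-5))*24 = ((⅓)*(-⅕)*(-9 + 5))*24 = ((⅓)*(-⅕)*(-4))*24 = (4/15)*24 = 32/5 ≈ 6.4000)
1/((-7 + 14)*(-5) + u) = 1/((-7 + 14)*(-5) + 32/5) = 1/(7*(-5) + 32/5) = 1/(-35 + 32/5) = 1/(-143/5) = -5/143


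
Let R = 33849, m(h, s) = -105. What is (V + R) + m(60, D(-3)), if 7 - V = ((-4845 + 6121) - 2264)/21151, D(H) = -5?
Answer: 54912953/1627 ≈ 33751.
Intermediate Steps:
V = 11465/1627 (V = 7 - ((-4845 + 6121) - 2264)/21151 = 7 - (1276 - 2264)/21151 = 7 - (-988)/21151 = 7 - 1*(-76/1627) = 7 + 76/1627 = 11465/1627 ≈ 7.0467)
(V + R) + m(60, D(-3)) = (11465/1627 + 33849) - 105 = 55083788/1627 - 105 = 54912953/1627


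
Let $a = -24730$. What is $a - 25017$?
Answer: $-49747$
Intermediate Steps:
$a - 25017 = -24730 - 25017 = -49747$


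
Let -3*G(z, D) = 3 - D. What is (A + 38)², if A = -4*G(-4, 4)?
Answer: 12100/9 ≈ 1344.4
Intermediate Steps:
G(z, D) = -1 + D/3 (G(z, D) = -(3 - D)/3 = -1 + D/3)
A = -4/3 (A = -4*(-1 + (⅓)*4) = -4*(-1 + 4/3) = -4*⅓ = -4/3 ≈ -1.3333)
(A + 38)² = (-4/3 + 38)² = (110/3)² = 12100/9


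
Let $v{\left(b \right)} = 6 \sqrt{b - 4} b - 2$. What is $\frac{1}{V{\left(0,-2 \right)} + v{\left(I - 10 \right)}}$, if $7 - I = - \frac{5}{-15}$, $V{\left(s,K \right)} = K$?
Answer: $- \frac{3}{2212} + \frac{5 i \sqrt{66}}{2212} \approx -0.0013562 + 0.018364 i$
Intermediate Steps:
$I = \frac{20}{3}$ ($I = 7 - - \frac{5}{-15} = 7 - \left(-5\right) \left(- \frac{1}{15}\right) = 7 - \frac{1}{3} = \frac{20}{3} \approx 6.6667$)
$v{\left(b \right)} = -2 + 6 b \sqrt{-4 + b}$ ($v{\left(b \right)} = 6 \sqrt{-4 + b} b - 2 = 6 b \sqrt{-4 + b} - 2 = -2 + 6 b \sqrt{-4 + b}$)
$\frac{1}{V{\left(0,-2 \right)} + v{\left(I - 10 \right)}} = \frac{1}{-2 - \left(2 - 6 \left(\frac{20}{3} - 10\right) \sqrt{-4 + \left(\frac{20}{3} - 10\right)}\right)} = \frac{1}{-2 - \left(2 + 20 \sqrt{-4 - \frac{10}{3}}\right)} = \frac{1}{-2 - \left(2 + 20 \sqrt{- \frac{22}{3}}\right)} = \frac{1}{-2 - \left(2 + 20 \frac{i \sqrt{66}}{3}\right)} = \frac{1}{-2 - \left(2 + \frac{20 i \sqrt{66}}{3}\right)} = \frac{1}{-4 - \frac{20 i \sqrt{66}}{3}}$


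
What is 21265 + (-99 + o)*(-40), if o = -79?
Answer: 28385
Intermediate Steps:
21265 + (-99 + o)*(-40) = 21265 + (-99 - 79)*(-40) = 21265 - 178*(-40) = 21265 + 7120 = 28385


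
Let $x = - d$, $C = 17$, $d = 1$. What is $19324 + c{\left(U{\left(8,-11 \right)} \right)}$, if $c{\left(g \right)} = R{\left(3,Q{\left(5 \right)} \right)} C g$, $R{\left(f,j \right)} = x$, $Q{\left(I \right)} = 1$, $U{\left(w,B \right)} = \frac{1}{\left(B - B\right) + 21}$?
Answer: $\frac{405787}{21} \approx 19323.0$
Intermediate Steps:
$U{\left(w,B \right)} = \frac{1}{21}$ ($U{\left(w,B \right)} = \frac{1}{0 + 21} = \frac{1}{21}$)
$x = -1$ ($x = \left(-1\right) 1 = -1$)
$R{\left(f,j \right)} = -1$
$c{\left(g \right)} = - 17 g$ ($c{\left(g \right)} = \left(-1\right) 17 g = - 17 g$)
$19324 + c{\left(U{\left(8,-11 \right)} \right)} = 19324 - \frac{17}{21} = \frac{405787}{21}$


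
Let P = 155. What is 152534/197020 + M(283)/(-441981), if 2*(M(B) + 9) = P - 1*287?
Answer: 11238651059/14513182770 ≈ 0.77437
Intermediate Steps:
M(B) = -75 (M(B) = -9 + (155 - 1*287)/2 = -9 + (155 - 287)/2 = -9 + (½)*(-132) = -9 - 66 = -75)
152534/197020 + M(283)/(-441981) = 152534/197020 - 75/(-441981) = 152534*(1/197020) - 75*(-1/441981) = 76267/98510 + 25/147327 = 11238651059/14513182770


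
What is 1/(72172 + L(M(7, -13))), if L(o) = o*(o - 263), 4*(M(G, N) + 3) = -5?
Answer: 16/1172925 ≈ 1.3641e-5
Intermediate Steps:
M(G, N) = -17/4 (M(G, N) = -3 + (¼)*(-5) = -3 - 5/4 = -17/4)
L(o) = o*(-263 + o)
1/(72172 + L(M(7, -13))) = 1/(72172 - 17*(-263 - 17/4)/4) = 1/(72172 - 17/4*(-1069/4)) = 1/(72172 + 18173/16) = 1/(1172925/16) = 16/1172925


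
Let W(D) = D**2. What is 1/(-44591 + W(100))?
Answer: -1/34591 ≈ -2.8909e-5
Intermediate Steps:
1/(-44591 + W(100)) = 1/(-44591 + 100**2) = 1/(-44591 + 10000) = 1/(-34591) = -1/34591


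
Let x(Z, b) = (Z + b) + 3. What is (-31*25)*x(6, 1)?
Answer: -7750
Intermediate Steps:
x(Z, b) = 3 + Z + b
(-31*25)*x(6, 1) = (-31*25)*(3 + 6 + 1) = -775*10 = -7750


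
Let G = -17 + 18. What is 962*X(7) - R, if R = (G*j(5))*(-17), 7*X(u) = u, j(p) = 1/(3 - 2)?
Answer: 979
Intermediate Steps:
j(p) = 1 (j(p) = 1/1 = 1)
X(u) = u/7
G = 1
R = -17 (R = (1*1)*(-17) = 1*(-17) = -17)
962*X(7) - R = 962*((⅐)*7) - 1*(-17) = 962*1 + 17 = 962 + 17 = 979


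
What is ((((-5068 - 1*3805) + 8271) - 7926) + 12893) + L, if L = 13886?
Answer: 18251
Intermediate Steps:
((((-5068 - 1*3805) + 8271) - 7926) + 12893) + L = ((((-5068 - 1*3805) + 8271) - 7926) + 12893) + 13886 = ((((-5068 - 3805) + 8271) - 7926) + 12893) + 13886 = (((-8873 + 8271) - 7926) + 12893) + 13886 = ((-602 - 7926) + 12893) + 13886 = (-8528 + 12893) + 13886 = 4365 + 13886 = 18251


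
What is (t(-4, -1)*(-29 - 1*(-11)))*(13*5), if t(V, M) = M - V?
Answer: -3510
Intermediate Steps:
(t(-4, -1)*(-29 - 1*(-11)))*(13*5) = ((-1 - 1*(-4))*(-29 - 1*(-11)))*(13*5) = ((-1 + 4)*(-29 + 11))*65 = (3*(-18))*65 = -54*65 = -3510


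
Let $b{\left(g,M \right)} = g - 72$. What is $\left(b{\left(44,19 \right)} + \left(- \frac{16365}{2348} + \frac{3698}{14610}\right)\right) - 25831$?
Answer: $- \frac{443652393133}{17152140} \approx -25866.0$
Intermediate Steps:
$b{\left(g,M \right)} = -72 + g$ ($b{\left(g,M \right)} = g - 72 = -72 + g$)
$\left(b{\left(44,19 \right)} + \left(- \frac{16365}{2348} + \frac{3698}{14610}\right)\right) - 25831 = \left(\left(-72 + 44\right) + \left(- \frac{16365}{2348} + \frac{3698}{14610}\right)\right) - 25831 = \left(-28 + \left(\left(-16365\right) \frac{1}{2348} + 3698 \cdot \frac{1}{14610}\right)\right) - 25831 = \left(-28 + \left(- \frac{16365}{2348} + \frac{1849}{7305}\right)\right) - 25831 = \left(-28 - \frac{115204873}{17152140}\right) - 25831 = - \frac{595464793}{17152140} - 25831 = - \frac{443652393133}{17152140}$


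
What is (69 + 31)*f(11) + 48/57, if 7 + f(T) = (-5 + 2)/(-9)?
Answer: -37952/57 ≈ -665.82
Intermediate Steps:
f(T) = -20/3 (f(T) = -7 + (-5 + 2)/(-9) = -7 - 3*(-⅑) = -7 + ⅓ = -20/3)
(69 + 31)*f(11) + 48/57 = (69 + 31)*(-20/3) + 48/57 = 100*(-20/3) + 48*(1/57) = -2000/3 + 16/19 = -37952/57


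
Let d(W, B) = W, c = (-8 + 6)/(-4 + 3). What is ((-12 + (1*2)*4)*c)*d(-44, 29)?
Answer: 352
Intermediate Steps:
c = 2 (c = -2/(-1) = -2*(-1) = 2)
((-12 + (1*2)*4)*c)*d(-44, 29) = ((-12 + (1*2)*4)*2)*(-44) = ((-12 + 2*4)*2)*(-44) = ((-12 + 8)*2)*(-44) = -4*2*(-44) = -8*(-44) = 352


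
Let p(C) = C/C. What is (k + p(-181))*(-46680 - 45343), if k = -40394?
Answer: 3717085039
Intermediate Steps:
p(C) = 1
(k + p(-181))*(-46680 - 45343) = (-40394 + 1)*(-46680 - 45343) = -40393*(-92023) = 3717085039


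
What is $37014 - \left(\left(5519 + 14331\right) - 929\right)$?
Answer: $18093$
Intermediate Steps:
$37014 - \left(\left(5519 + 14331\right) - 929\right) = 37014 - \left(19850 - 929\right) = 37014 - 18921 = 18093$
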